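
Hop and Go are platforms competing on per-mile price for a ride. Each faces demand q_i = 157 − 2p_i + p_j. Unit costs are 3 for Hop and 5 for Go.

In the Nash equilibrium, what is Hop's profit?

Hop's profit: π = (p_{Hop} − 3)(157 − 2p_{Hop} + p_{Go}).
∂π/∂p_{Hop} = 163 − 4p_{Hop} + p_{Go} = 0 ⇒ p_{Hop} = 40.75 + 0.25p_{Go}.
Similarly p_{Go} = 41.75 + 0.25p_{Hop}.
Substituting the second reaction function into the first: p_{Hop} = 40.75 + 0.25(41.75 + 0.25p_{Hop}), which gives 0.9375p_{Hop} = 51.1875 ⇒ p_{Hop} = 54.6.
Then p_{Go} = 41.75 + 0.25·54.6 = 55.4.
q_{Hop} = 157 − 2·54.6 + 55.4 = 103.2.
Profit = (54.6 − 3)·103.2 = 5325.12.

5325.12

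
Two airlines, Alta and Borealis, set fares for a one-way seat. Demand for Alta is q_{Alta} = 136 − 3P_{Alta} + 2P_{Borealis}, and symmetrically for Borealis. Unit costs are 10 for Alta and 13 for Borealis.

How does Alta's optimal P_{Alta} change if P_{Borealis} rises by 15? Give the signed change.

5

Alta's profit: π = (P_{Alta} − 10)(136 − 3P_{Alta} + 2P_{Borealis}).
∂π/∂P_{Alta} = 166 − 6P_{Alta} + 2P_{Borealis} = 0 ⇒ P_{Alta} = 83/3 + (1/3)P_{Borealis}.
The reaction-function slope is 1/3, so a 15-unit rise in P_{Borealis} moves P_{Alta} by 1/3 × 15 = 5. Alta's best response rises — the actions are strategic complements.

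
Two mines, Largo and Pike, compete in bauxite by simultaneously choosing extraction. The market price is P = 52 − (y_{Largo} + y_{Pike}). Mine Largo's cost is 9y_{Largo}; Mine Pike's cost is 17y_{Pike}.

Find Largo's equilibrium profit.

Mine Largo's profit: π = y_{Largo}(52 − (y_{Largo} + y_{Pike})) − 9y_{Largo}.
∂π/∂y_{Largo} = 43 − 2y_{Largo} − y_{Pike} = 0, so y_{Largo} = 21.5 − 0.5y_{Pike}.
By the same steps for Pike: y_{Pike} = 17.5 − 0.5y_{Largo}.
Plugging y_{Pike} into Largo's best response: y_{Largo} = 21.5 − 0.5(17.5 − 0.5y_{Largo}) ⇒ 0.75y_{Largo} = 12.75, so y_{Largo} = 17.
Then y_{Pike} = 17.5 − 0.5·17 = 9.
Price P = 52 − 26 = 26.
Largo's profit: (26 − 9)·17 = 289.

289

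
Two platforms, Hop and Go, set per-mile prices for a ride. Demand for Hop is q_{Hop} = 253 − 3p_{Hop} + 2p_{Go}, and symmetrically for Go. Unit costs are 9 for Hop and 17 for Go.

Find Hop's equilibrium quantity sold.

187.5

Hop's profit: π = (p_{Hop} − 9)(253 − 3p_{Hop} + 2p_{Go}).
∂π/∂p_{Hop} = 280 − 6p_{Hop} + 2p_{Go} = 0 ⇒ p_{Hop} = 140/3 + (1/3)p_{Go}.
Similarly p_{Go} = 152/3 + (1/3)p_{Hop}.
Substituting the second reaction function into the first: p_{Hop} = 140/3 + (1/3)(152/3 + (1/3)p_{Hop}), which gives (8/9)p_{Hop} = 572/9 ⇒ p_{Hop} = 71.5.
Then p_{Go} = 152/3 + (1/3)·71.5 = 74.5.
q_{Hop} = 253 − 3·71.5 + 2·74.5 = 187.5.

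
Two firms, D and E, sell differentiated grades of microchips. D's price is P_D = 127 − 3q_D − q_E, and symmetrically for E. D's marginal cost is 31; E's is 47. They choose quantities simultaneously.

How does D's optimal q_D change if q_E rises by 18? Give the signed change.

-3

Firm D's profit: π = q_D(127 − 3q_D − q_E) − 31q_D.
∂π/∂q_D = 96 − 6q_D − q_E = 0 ⇒ q_D = 16 − (1/6)q_E.
The reaction-function slope is −1/6, so an 18-unit rise in q_E moves q_D by −1/6 × 18 = −3. D's best response falls — the actions are strategic substitutes.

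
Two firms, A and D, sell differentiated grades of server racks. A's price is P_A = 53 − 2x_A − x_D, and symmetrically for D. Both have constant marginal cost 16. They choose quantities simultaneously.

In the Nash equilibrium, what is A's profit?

Firm A's profit: π = x_A(53 − 2x_A − x_D) − 16x_A.
∂π/∂x_A = 37 − 4x_A − x_D = 0 ⇒ x_A = 9.25 − 0.25x_D.
The game is symmetric, so in equilibrium x_D = x_A: the reaction function gives 1.25x_A = 9.25, hence x_A = 7.4.
P_A = 53 − 2·7.4 − 7.4 = 30.8.
Profit = (30.8 − 16)·7.4 = 109.52.

109.52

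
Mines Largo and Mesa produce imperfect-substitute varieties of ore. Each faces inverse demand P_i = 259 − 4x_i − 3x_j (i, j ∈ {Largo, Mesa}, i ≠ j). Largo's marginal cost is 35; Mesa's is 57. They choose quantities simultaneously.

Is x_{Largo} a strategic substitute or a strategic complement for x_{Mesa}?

strategic substitutes

Mine Largo's profit: π = x_{Largo}(259 − 4x_{Largo} − 3x_{Mesa}) − 35x_{Largo}.
∂π/∂x_{Largo} = 224 − 8x_{Largo} − 3x_{Mesa} = 0 ⇒ x_{Largo} = 28 − 0.375x_{Mesa}.
The best-response slope dx_{Largo}/dx_{Mesa} = −0.375 < 0: the reaction function is downward-sloping, so the choices are strategic substitutes.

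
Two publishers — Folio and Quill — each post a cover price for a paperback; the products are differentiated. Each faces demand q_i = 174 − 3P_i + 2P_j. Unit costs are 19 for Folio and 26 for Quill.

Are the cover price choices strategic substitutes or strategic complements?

strategic complements

Folio's profit: π = (P_{Folio} − 19)(174 − 3P_{Folio} + 2P_{Quill}).
∂π/∂P_{Folio} = 231 − 6P_{Folio} + 2P_{Quill} = 0 ⇒ P_{Folio} = 38.5 + (1/3)P_{Quill}.
The best-response slope dP_{Folio}/dP_{Quill} = 1/3 > 0: the reaction function is upward-sloping, so the choices are strategic complements.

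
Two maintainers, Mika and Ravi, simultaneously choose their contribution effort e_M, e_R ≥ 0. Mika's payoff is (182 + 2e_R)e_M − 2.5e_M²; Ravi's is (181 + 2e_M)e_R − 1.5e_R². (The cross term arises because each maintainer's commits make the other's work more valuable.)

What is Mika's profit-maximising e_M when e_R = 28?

47.6

Expanding Mika's payoff: 182e_M + 2e_Re_M − 2.5e_M².
∂π/∂e_M = 182 + 2e_R − 5e_M = 0, so e_M = 36.4 + 0.4e_R.
At e_R = 28: e_M = 36.4 + 0.4·28 = 47.6.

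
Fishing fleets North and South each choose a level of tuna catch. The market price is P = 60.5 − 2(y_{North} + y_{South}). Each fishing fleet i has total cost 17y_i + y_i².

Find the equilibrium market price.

38.75

Fishing fleet North's profit: π = y_{North}(60.5 − 2(y_{North} + y_{South})) − 17y_{North} − y_{North}².
∂π/∂y_{North} = 43.5 − 6y_{North} − 2y_{South} = 0, so y_{North} = 7.25 − (1/3)y_{South}.
The game is symmetric, so in equilibrium y_{South} = y_{North}: the reaction function gives (4/3)y_{North} = 7.25, hence y_{North} = 5.4375.
Equilibrium price: P = 60.5 − 2·10.875 = 38.75.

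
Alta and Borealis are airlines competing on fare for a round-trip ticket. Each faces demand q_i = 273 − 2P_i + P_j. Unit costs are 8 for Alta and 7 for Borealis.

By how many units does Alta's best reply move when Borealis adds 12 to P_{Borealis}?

3

Alta's profit: π = (P_{Alta} − 8)(273 − 2P_{Alta} + P_{Borealis}).
∂π/∂P_{Alta} = 289 − 4P_{Alta} + P_{Borealis} = 0 ⇒ P_{Alta} = 72.25 + 0.25P_{Borealis}.
The reaction-function slope is 0.25, so a 12-unit rise in P_{Borealis} moves P_{Alta} by 0.25 × 12 = 3. Alta's best response rises — the actions are strategic complements.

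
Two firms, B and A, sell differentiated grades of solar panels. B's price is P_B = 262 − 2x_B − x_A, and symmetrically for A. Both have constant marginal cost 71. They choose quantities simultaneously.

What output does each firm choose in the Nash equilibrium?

38.2

Firm B's profit: π = x_B(262 − 2x_B − x_A) − 71x_B.
∂π/∂x_B = 191 − 4x_B − x_A = 0 ⇒ x_B = 47.75 − 0.25x_A.
Setting x_B = x_A in the reaction function: x_B = 47.75 − 0.25x_B, so x_B = 47.75 / 1.25 = 38.2.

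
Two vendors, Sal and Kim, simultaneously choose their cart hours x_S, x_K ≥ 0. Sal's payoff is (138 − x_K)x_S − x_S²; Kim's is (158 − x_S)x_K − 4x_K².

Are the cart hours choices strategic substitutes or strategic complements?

strategic substitutes

Expanding Sal's payoff: 138x_S − x_Kx_S − x_S².
∂π/∂x_S = 138 − x_K − 2x_S = 0, so x_S = 69 − 0.5x_K.
The best-response slope dx_S/dx_K = −0.5 < 0: the reaction function is downward-sloping, so the choices are strategic substitutes.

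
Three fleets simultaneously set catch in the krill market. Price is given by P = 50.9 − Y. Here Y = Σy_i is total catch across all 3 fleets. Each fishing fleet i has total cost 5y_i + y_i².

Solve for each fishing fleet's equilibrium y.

A representative fishing fleet's profit is π_i = y_i(50.9 − Y) − 5y_i − y_i², with Y = y_i + Σ_{j≠i} y_j.
First-order condition: 45.9 − 4y_i − Σ_{j≠i} y_j = 0.
Imposing symmetry (y_j = y for all j) turns Σ_{j≠i} y_j into 2y, so 45.9 = 6y and y = 7.65.

7.65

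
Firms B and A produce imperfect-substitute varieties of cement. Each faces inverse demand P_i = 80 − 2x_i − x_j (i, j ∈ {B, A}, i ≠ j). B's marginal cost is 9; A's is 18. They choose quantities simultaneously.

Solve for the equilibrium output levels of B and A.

Firm B's profit: π = x_B(80 − 2x_B − x_A) − 9x_B.
∂π/∂x_B = 71 − 4x_B − x_A = 0 ⇒ x_B = 17.75 − 0.25x_A.
Similarly x_A = 15.5 − 0.25x_B.
Solving the two reaction functions simultaneously: (1 − (−0.25)(−0.25))x_B = 17.75 − 0.25·15.5, so 0.9375x_B = 13.875 and x_B = 14.8.
Then x_A = 15.5 − 0.25·14.8 = 11.8.

14.8, 11.8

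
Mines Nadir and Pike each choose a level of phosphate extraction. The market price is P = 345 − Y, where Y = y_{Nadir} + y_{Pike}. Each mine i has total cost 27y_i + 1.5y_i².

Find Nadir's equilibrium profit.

7022.5

Mine Nadir's profit: π = y_{Nadir}(345 − (y_{Nadir} + y_{Pike})) − 27y_{Nadir} − 1.5y_{Nadir}².
∂π/∂y_{Nadir} = 318 − 5y_{Nadir} − y_{Pike} = 0, so y_{Nadir} = 63.6 − 0.2y_{Pike}.
By symmetry y_{Pike} = y_{Nadir}; substituting into the reaction function, 1.2y_{Nadir} = 63.6 and y_{Nadir} = 53.
Price P = 345 − 106 = 239.
Nadir's profit: (239 − 27)·53 − 1.5(53)² = 7022.5.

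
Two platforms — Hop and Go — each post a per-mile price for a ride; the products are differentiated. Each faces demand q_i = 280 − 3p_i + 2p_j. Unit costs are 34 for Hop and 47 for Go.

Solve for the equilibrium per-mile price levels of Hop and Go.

Hop's profit: π = (p_{Hop} − 34)(280 − 3p_{Hop} + 2p_{Go}).
∂π/∂p_{Hop} = 382 − 6p_{Hop} + 2p_{Go} = 0 ⇒ p_{Hop} = 191/3 + (1/3)p_{Go}.
Similarly p_{Go} = 421/6 + (1/3)p_{Hop}.
Substituting the second reaction function into the first: p_{Hop} = 191/3 + (1/3)(421/6 + (1/3)p_{Hop}), which gives (8/9)p_{Hop} = 1567/18 ⇒ p_{Hop} = 97.9375.
Then p_{Go} = 421/6 + (1/3)·97.9375 = 102.8125.

97.9375, 102.8125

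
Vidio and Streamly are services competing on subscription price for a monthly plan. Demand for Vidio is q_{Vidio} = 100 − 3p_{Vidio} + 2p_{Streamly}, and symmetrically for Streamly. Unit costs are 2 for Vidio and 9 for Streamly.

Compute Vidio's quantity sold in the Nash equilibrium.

Vidio's profit: π = (p_{Vidio} − 2)(100 − 3p_{Vidio} + 2p_{Streamly}).
∂π/∂p_{Vidio} = 106 − 6p_{Vidio} + 2p_{Streamly} = 0 ⇒ p_{Vidio} = 53/3 + (1/3)p_{Streamly}.
Similarly p_{Streamly} = 127/6 + (1/3)p_{Vidio}.
Substituting the second reaction function into the first: p_{Vidio} = 53/3 + (1/3)(127/6 + (1/3)p_{Vidio}), which gives (8/9)p_{Vidio} = 445/18 ⇒ p_{Vidio} = 27.8125.
Then p_{Streamly} = 127/6 + (1/3)·27.8125 = 30.4375.
q_{Vidio} = 100 − 3·27.8125 + 2·30.4375 = 77.4375.

77.4375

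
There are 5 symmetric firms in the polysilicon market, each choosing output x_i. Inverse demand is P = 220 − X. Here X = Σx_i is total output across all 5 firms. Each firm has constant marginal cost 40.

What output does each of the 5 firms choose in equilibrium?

A representative firm's profit is π_i = x_i(220 − X) − 40x_i, with X = x_i + Σ_{j≠i} x_j.
First-order condition: 180 − 2x_i − Σ_{j≠i} x_j = 0.
In a symmetric equilibrium every firm chooses the same x, so Σ_{j≠i} x_j = 4x. The condition becomes 180 − 6x = 0, giving x = 180/6 = 30.

30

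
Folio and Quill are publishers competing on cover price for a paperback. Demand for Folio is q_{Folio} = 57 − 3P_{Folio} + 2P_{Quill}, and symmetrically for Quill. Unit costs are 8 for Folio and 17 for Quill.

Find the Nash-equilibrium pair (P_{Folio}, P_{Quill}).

21.9375, 25.3125

Folio's profit: π = (P_{Folio} − 8)(57 − 3P_{Folio} + 2P_{Quill}).
∂π/∂P_{Folio} = 81 − 6P_{Folio} + 2P_{Quill} = 0 ⇒ P_{Folio} = 13.5 + (1/3)P_{Quill}.
Similarly P_{Quill} = 18 + (1/3)P_{Folio}.
Plugging P_{Quill} into Folio's best response: P_{Folio} = 13.5 + (1/3)(18 + (1/3)P_{Folio}) ⇒ (8/9)P_{Folio} = 19.5, so P_{Folio} = 21.9375.
Then P_{Quill} = 18 + (1/3)·21.9375 = 25.3125.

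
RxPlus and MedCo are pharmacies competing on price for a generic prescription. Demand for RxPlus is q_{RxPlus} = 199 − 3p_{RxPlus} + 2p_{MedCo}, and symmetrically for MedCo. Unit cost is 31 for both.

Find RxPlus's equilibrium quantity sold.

RxPlus's profit: π = (p_{RxPlus} − 31)(199 − 3p_{RxPlus} + 2p_{MedCo}).
∂π/∂p_{RxPlus} = 292 − 6p_{RxPlus} + 2p_{MedCo} = 0 ⇒ p_{RxPlus} = 146/3 + (1/3)p_{MedCo}.
Setting p_{RxPlus} = p_{MedCo} in the reaction function: p_{RxPlus} = 146/3 + (1/3)p_{RxPlus}, so p_{RxPlus} = (146/3) / (2/3) = 73.
q_{RxPlus} = 199 − 3·73 + 2·73 = 126.

126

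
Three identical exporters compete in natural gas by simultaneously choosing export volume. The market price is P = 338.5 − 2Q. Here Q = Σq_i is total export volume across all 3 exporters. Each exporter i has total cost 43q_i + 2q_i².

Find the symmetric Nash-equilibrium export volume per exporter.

A representative exporter's profit is π_i = q_i(338.5 − 2Q) − 43q_i − 2q_i², with Q = q_i + Σ_{j≠i} q_j.
First-order condition: 295.5 − 8q_i − 2Σ_{j≠i} q_j = 0.
Imposing symmetry (q_j = q for all j) turns Σ_{j≠i} q_j into 2q, so 295.5 = 12q and q = 24.625.

24.625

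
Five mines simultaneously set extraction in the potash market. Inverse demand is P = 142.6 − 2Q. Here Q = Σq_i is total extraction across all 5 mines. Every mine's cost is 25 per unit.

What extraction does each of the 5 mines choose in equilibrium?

A representative mine's profit is π_i = q_i(142.6 − 2Q) − 25q_i, with Q = q_i + Σ_{j≠i} q_j.
First-order condition: 117.6 − 4q_i − 2Σ_{j≠i} q_j = 0.
In a symmetric equilibrium every mine chooses the same q, so Σ_{j≠i} q_j = 4q. The condition becomes 117.6 − 12q = 0, giving q = 117.6/12 = 9.8.

9.8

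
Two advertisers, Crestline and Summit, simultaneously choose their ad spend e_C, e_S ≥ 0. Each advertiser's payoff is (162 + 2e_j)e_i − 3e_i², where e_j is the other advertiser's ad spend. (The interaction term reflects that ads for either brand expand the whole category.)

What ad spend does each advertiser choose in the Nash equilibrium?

Crestline's payoff is (162 + 2e_S)e_C − 3e_C².
∂π/∂e_C = 162 + 2e_S − 6e_C = 0, so e_C = 27 + (1/3)e_S.
Setting e_C = e_S in the reaction function: e_C = 27 + (1/3)e_C, so e_C = 27 / (2/3) = 40.5.

40.5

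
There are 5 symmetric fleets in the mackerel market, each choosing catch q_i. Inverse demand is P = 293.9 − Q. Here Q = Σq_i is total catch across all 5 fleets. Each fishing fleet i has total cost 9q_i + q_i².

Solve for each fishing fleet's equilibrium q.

35.6125

A representative fishing fleet's profit is π_i = q_i(293.9 − Q) − 9q_i − q_i², with Q = q_i + Σ_{j≠i} q_j.
First-order condition: 284.9 − 4q_i − Σ_{j≠i} q_j = 0.
With identical fishing fleets, set every q_j = q: then 284.9 − 4q − 4q = 0, i.e. q = 284.9/8 = 35.6125.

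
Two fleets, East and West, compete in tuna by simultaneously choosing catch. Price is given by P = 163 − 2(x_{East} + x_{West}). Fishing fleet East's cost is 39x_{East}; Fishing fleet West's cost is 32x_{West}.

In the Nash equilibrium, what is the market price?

78

Fishing fleet East's profit: π = x_{East}(163 − 2(x_{East} + x_{West})) − 39x_{East}.
∂π/∂x_{East} = 124 − 4x_{East} − 2x_{West} = 0, so x_{East} = 31 − 0.5x_{West}.
By the same steps for West: x_{West} = 32.75 − 0.5x_{East}.
Plugging x_{West} into East's best response: x_{East} = 31 − 0.5(32.75 − 0.5x_{East}) ⇒ 0.75x_{East} = 14.625, so x_{East} = 19.5.
Then x_{West} = 32.75 − 0.5·19.5 = 23.
Equilibrium price: P = 163 − 2·42.5 = 78.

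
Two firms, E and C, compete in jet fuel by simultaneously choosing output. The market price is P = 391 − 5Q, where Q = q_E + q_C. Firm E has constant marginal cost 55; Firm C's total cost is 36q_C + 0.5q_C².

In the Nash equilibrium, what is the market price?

168

Firm E's profit: π = q_E(391 − 5(q_E + q_C)) − 55q_E.
∂π/∂q_E = 336 − 10q_E − 5q_C = 0, so q_E = 33.6 − 0.5q_C.
For C: ∂π/∂q_C = 355 − 11q_C − 5q_E = 0 ⇒ q_C = 355/11 − (5/11)q_E.
Solving the two reaction functions simultaneously: (1 − (−0.5)(−5/11))q_E = 33.6 − 0.5·(355/11), so (17/22)q_E = 1921/110 and q_E = 22.6.
Then q_C = 355/11 − (5/11)·22.6 = 22.
Equilibrium price: P = 391 − 5·44.6 = 168.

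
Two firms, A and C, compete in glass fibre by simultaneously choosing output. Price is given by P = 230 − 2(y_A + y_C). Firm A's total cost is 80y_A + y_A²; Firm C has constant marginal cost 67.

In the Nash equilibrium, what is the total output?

47.6

Firm A's profit: π = y_A(230 − 2(y_A + y_C)) − 80y_A − y_A².
∂π/∂y_A = 150 − 6y_A − 2y_C = 0, so y_A = 25 − (1/3)y_C.
For C: ∂π/∂y_C = 163 − 4y_C − 2y_A = 0 ⇒ y_C = 40.75 − 0.5y_A.
Substituting the second reaction function into the first: y_A = 25 − (1/3)(40.75 − 0.5y_A), which gives (5/6)y_A = 137/12 ⇒ y_A = 13.7.
Then y_C = 40.75 − 0.5·13.7 = 33.9.
Total output: 13.7 + 33.9 = 47.6.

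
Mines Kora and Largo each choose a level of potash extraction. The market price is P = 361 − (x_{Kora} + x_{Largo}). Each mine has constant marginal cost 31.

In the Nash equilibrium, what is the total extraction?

220

Mine Kora's profit: π = x_{Kora}(361 − (x_{Kora} + x_{Largo})) − 31x_{Kora}.
∂π/∂x_{Kora} = 330 − 2x_{Kora} − x_{Largo} = 0, so x_{Kora} = 165 − 0.5x_{Largo}.
The game is symmetric, so in equilibrium x_{Largo} = x_{Kora}: the reaction function gives 1.5x_{Kora} = 165, hence x_{Kora} = 110.
Total extraction: 110 + 110 = 220.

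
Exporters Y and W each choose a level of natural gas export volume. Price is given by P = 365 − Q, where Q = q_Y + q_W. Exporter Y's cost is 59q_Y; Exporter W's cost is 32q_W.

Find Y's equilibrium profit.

Exporter Y's profit: π = q_Y(365 − (q_Y + q_W)) − 59q_Y.
∂π/∂q_Y = 306 − 2q_Y − q_W = 0, so q_Y = 153 − 0.5q_W.
By the same steps for W: q_W = 166.5 − 0.5q_Y.
Plugging q_W into Y's best response: q_Y = 153 − 0.5(166.5 − 0.5q_Y) ⇒ 0.75q_Y = 69.75, so q_Y = 93.
Then q_W = 166.5 − 0.5·93 = 120.
Price P = 365 − 213 = 152.
Y's profit: (152 − 59)·93 = 8649.

8649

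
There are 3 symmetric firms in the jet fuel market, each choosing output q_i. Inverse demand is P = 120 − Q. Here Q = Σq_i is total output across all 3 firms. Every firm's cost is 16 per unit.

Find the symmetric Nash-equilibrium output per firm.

26

A representative firm's profit is π_i = q_i(120 − Q) − 16q_i, with Q = q_i + Σ_{j≠i} q_j.
First-order condition: 104 − 2q_i − Σ_{j≠i} q_j = 0.
Imposing symmetry (q_j = q for all j) turns Σ_{j≠i} q_j into 2q, so 104 = 4q and q = 26.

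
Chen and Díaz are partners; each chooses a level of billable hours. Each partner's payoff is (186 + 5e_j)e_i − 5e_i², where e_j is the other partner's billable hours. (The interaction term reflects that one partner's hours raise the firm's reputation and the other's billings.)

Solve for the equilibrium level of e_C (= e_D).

37.2

Chen's payoff is (186 + 5e_D)e_C − 5e_C².
∂π/∂e_C = 186 + 5e_D − 10e_C = 0, so e_C = 18.6 + 0.5e_D.
By symmetry e_D = e_C; substituting into the reaction function, 0.5e_C = 18.6 and e_C = 37.2.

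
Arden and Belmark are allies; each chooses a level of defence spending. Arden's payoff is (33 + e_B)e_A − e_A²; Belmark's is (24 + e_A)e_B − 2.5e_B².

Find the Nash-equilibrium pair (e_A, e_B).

21, 9

Expanding Arden's payoff: 33e_A + e_Be_A − e_A².
∂π/∂e_A = 33 + e_B − 2e_A = 0, so e_A = 16.5 + 0.5e_B.
Likewise for Belmark: e_B = 4.8 + 0.2e_A.
Solving the two reaction functions simultaneously: (1 − (0.5)(0.2))e_A = 16.5 + 0.5·4.8, so 0.9e_A = 18.9 and e_A = 21.
Then e_B = 4.8 + 0.2·21 = 9.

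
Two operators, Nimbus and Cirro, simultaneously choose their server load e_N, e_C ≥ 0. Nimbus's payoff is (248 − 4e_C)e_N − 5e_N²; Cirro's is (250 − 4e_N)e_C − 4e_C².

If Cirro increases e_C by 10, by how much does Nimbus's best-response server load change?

Expanding Nimbus's payoff: 248e_N − 4e_Ce_N − 5e_N².
∂π/∂e_N = 248 − 4e_C − 10e_N = 0, so e_N = 24.8 − 0.4e_C.
The reaction-function slope is −0.4, so a 10-unit rise in e_C moves e_N by −0.4 × 10 = −4. Nimbus's best response falls — the actions are strategic substitutes.

-4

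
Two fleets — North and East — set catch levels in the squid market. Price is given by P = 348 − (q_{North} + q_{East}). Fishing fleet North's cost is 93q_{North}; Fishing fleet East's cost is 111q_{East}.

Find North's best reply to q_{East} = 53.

101

Fishing fleet North's profit: π = q_{North}(348 − (q_{North} + q_{East})) − 93q_{North}.
∂π/∂q_{North} = 255 − 2q_{North} − q_{East} = 0, so q_{North} = 127.5 − 0.5q_{East}.
At q_{East} = 53: q_{North} = 127.5 − 0.5·53 = 101.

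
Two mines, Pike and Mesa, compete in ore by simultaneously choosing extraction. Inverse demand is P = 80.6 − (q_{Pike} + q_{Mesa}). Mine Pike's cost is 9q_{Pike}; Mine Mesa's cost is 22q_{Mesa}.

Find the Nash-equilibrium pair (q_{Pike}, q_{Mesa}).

Mine Pike's profit: π = q_{Pike}(80.6 − (q_{Pike} + q_{Mesa})) − 9q_{Pike}.
∂π/∂q_{Pike} = 71.6 − 2q_{Pike} − q_{Mesa} = 0, so q_{Pike} = 35.8 − 0.5q_{Mesa}.
By the same steps for Mesa: q_{Mesa} = 29.3 − 0.5q_{Pike}.
Substituting the second reaction function into the first: q_{Pike} = 35.8 − 0.5(29.3 − 0.5q_{Pike}), which gives 0.75q_{Pike} = 21.15 ⇒ q_{Pike} = 28.2.
Then q_{Mesa} = 29.3 − 0.5·28.2 = 15.2.

28.2, 15.2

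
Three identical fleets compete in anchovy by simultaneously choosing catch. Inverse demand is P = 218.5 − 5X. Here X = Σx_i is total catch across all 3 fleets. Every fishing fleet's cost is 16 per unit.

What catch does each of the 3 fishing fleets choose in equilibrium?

A representative fishing fleet's profit is π_i = x_i(218.5 − 5X) − 16x_i, with X = x_i + Σ_{j≠i} x_j.
First-order condition: 202.5 − 10x_i − 5Σ_{j≠i} x_j = 0.
Imposing symmetry (x_j = x for all j) turns Σ_{j≠i} x_j into 2x, so 202.5 = 20x and x = 10.125.

10.125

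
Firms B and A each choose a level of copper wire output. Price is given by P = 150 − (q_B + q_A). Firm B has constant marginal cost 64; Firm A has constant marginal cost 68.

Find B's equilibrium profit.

900

Firm B's profit: π = q_B(150 − (q_B + q_A)) − 64q_B.
∂π/∂q_B = 86 − 2q_B − q_A = 0, so q_B = 43 − 0.5q_A.
By the same steps for A: q_A = 41 − 0.5q_B.
Solving the two reaction functions simultaneously: (1 − (−0.5)(−0.5))q_B = 43 − 0.5·41, so 0.75q_B = 22.5 and q_B = 30.
Then q_A = 41 − 0.5·30 = 26.
Price P = 150 − 56 = 94.
B's profit: (94 − 64)·30 = 900.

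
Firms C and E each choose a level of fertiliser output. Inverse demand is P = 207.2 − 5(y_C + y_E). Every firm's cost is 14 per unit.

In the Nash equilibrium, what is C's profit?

Firm C's profit: π = y_C(207.2 − 5(y_C + y_E)) − 14y_C.
∂π/∂y_C = 193.2 − 10y_C − 5y_E = 0, so y_C = 19.32 − 0.5y_E.
By symmetry y_E = y_C; substituting into the reaction function, 1.5y_C = 19.32 and y_C = 12.88.
Price P = 207.2 − 5·25.76 = 78.4.
C's profit: (78.4 − 14)·12.88 = 829.472.

829.472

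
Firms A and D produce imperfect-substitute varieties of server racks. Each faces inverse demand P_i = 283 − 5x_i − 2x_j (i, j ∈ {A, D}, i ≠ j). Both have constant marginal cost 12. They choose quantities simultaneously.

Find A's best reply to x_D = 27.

21.7

Firm A's profit: π = x_A(283 − 5x_A − 2x_D) − 12x_A.
∂π/∂x_A = 271 − 10x_A − 2x_D = 0 ⇒ x_A = 27.1 − 0.2x_D.
At x_D = 27: x_A = 27.1 − 0.2·27 = 21.7.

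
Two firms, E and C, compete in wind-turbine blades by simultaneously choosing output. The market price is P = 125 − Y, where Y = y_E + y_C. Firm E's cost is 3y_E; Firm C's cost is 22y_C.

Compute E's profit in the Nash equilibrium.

Firm E's profit: π = y_E(125 − (y_E + y_C)) − 3y_E.
∂π/∂y_E = 122 − 2y_E − y_C = 0, so y_E = 61 − 0.5y_C.
By the same steps for C: y_C = 51.5 − 0.5y_E.
Substituting the second reaction function into the first: y_E = 61 − 0.5(51.5 − 0.5y_E), which gives 0.75y_E = 35.25 ⇒ y_E = 47.
Then y_C = 51.5 − 0.5·47 = 28.
Price P = 125 − 75 = 50.
E's profit: (50 − 3)·47 = 2209.

2209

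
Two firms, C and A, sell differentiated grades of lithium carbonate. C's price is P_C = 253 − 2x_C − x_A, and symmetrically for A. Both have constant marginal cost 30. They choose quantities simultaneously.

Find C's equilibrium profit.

3978.32

Firm C's profit: π = x_C(253 − 2x_C − x_A) − 30x_C.
∂π/∂x_C = 223 − 4x_C − x_A = 0 ⇒ x_C = 55.75 − 0.25x_A.
The game is symmetric, so in equilibrium x_A = x_C: the reaction function gives 1.25x_C = 55.75, hence x_C = 44.6.
P_C = 253 − 2·44.6 − 44.6 = 119.2.
Profit = (119.2 − 30)·44.6 = 3978.32.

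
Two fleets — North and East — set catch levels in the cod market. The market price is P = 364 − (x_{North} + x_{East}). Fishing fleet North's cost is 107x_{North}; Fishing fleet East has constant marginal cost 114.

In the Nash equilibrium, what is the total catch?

Fishing fleet North's profit: π = x_{North}(364 − (x_{North} + x_{East})) − 107x_{North}.
∂π/∂x_{North} = 257 − 2x_{North} − x_{East} = 0, so x_{North} = 128.5 − 0.5x_{East}.
By the same steps for East: x_{East} = 125 − 0.5x_{North}.
Plugging x_{East} into North's best response: x_{North} = 128.5 − 0.5(125 − 0.5x_{North}) ⇒ 0.75x_{North} = 66, so x_{North} = 88.
Then x_{East} = 125 − 0.5·88 = 81.
Total catch: 88 + 81 = 169.

169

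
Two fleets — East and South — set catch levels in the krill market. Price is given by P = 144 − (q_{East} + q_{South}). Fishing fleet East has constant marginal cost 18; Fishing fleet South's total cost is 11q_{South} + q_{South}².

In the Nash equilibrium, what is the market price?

Fishing fleet East's profit: π = q_{East}(144 − (q_{East} + q_{South})) − 18q_{East}.
∂π/∂q_{East} = 126 − 2q_{East} − q_{South} = 0, so q_{East} = 63 − 0.5q_{South}.
For South: ∂π/∂q_{South} = 133 − 4q_{South} − q_{East} = 0 ⇒ q_{South} = 33.25 − 0.25q_{East}.
Substituting the second reaction function into the first: q_{East} = 63 − 0.5(33.25 − 0.25q_{East}), which gives 0.875q_{East} = 46.375 ⇒ q_{East} = 53.
Then q_{South} = 33.25 − 0.25·53 = 20.
Equilibrium price: P = 144 − 73 = 71.

71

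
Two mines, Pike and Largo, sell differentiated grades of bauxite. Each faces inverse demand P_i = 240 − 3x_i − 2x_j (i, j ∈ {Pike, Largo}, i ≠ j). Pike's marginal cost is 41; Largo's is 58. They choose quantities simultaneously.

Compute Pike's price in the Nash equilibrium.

118.8125

Mine Pike's profit: π = x_{Pike}(240 − 3x_{Pike} − 2x_{Largo}) − 41x_{Pike}.
∂π/∂x_{Pike} = 199 − 6x_{Pike} − 2x_{Largo} = 0 ⇒ x_{Pike} = 199/6 − (1/3)x_{Largo}.
Similarly x_{Largo} = 91/3 − (1/3)x_{Pike}.
Solving the two reaction functions simultaneously: (1 − (−1/3)(−1/3))x_{Pike} = 199/6 − (1/3)·(91/3), so (8/9)x_{Pike} = 415/18 and x_{Pike} = 25.9375.
Then x_{Largo} = 91/3 − (1/3)·25.9375 = 21.6875.
P_{Pike} = 240 − 3·25.9375 − 2·21.6875 = 118.8125.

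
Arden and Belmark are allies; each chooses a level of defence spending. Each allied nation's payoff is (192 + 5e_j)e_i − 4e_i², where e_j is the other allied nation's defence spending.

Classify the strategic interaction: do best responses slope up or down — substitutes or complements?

Arden's payoff is (192 + 5e_B)e_A − 4e_A².
∂π/∂e_A = 192 + 5e_B − 8e_A = 0, so e_A = 24 + 0.625e_B.
The best-response slope de_A/de_B = 0.625 > 0: the reaction function is upward-sloping, so the choices are strategic complements.

strategic complements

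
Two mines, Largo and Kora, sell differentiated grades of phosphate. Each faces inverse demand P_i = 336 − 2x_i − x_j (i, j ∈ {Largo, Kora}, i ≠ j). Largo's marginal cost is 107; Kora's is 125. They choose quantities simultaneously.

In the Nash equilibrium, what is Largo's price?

Mine Largo's profit: π = x_{Largo}(336 − 2x_{Largo} − x_{Kora}) − 107x_{Largo}.
∂π/∂x_{Largo} = 229 − 4x_{Largo} − x_{Kora} = 0 ⇒ x_{Largo} = 57.25 − 0.25x_{Kora}.
Similarly x_{Kora} = 52.75 − 0.25x_{Largo}.
Substituting the second reaction function into the first: x_{Largo} = 57.25 − 0.25(52.75 − 0.25x_{Largo}), which gives 0.9375x_{Largo} = 44.0625 ⇒ x_{Largo} = 47.
Then x_{Kora} = 52.75 − 0.25·47 = 41.
P_{Largo} = 336 − 2·47 − 41 = 201.

201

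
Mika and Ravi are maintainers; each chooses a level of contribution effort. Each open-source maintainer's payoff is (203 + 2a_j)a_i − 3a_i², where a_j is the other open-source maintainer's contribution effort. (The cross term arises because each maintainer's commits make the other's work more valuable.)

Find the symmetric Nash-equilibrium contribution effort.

50.75

Mika's payoff is (203 + 2a_R)a_M − 3a_M².
∂π/∂a_M = 203 + 2a_R − 6a_M = 0, so a_M = 203/6 + (1/3)a_R.
Setting a_M = a_R in the reaction function: a_M = 203/6 + (1/3)a_M, so a_M = (203/6) / (2/3) = 50.75.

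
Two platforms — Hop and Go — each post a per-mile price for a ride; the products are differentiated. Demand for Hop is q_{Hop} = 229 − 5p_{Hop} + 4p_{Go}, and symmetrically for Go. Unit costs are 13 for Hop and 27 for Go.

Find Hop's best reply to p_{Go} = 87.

64.2

Hop's profit: π = (p_{Hop} − 13)(229 − 5p_{Hop} + 4p_{Go}).
∂π/∂p_{Hop} = 294 − 10p_{Hop} + 4p_{Go} = 0 ⇒ p_{Hop} = 29.4 + 0.4p_{Go}.
At p_{Go} = 87: p_{Hop} = 29.4 + 0.4·87 = 64.2.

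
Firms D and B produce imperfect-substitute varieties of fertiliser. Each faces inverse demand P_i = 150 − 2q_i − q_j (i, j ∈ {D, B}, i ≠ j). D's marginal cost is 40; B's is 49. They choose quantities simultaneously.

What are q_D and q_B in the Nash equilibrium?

Firm D's profit: π = q_D(150 − 2q_D − q_B) − 40q_D.
∂π/∂q_D = 110 − 4q_D − q_B = 0 ⇒ q_D = 27.5 − 0.25q_B.
Similarly q_B = 25.25 − 0.25q_D.
Plugging q_B into D's best response: q_D = 27.5 − 0.25(25.25 − 0.25q_D) ⇒ 0.9375q_D = 21.1875, so q_D = 22.6.
Then q_B = 25.25 − 0.25·22.6 = 19.6.

22.6, 19.6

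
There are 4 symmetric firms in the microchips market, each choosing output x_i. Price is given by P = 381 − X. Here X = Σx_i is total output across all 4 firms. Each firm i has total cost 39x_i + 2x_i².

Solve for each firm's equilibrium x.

38

A representative firm's profit is π_i = x_i(381 − X) − 39x_i − 2x_i², with X = x_i + Σ_{j≠i} x_j.
First-order condition: 342 − 6x_i − Σ_{j≠i} x_j = 0.
Imposing symmetry (x_j = x for all j) turns Σ_{j≠i} x_j into 3x, so 342 = 9x and x = 38.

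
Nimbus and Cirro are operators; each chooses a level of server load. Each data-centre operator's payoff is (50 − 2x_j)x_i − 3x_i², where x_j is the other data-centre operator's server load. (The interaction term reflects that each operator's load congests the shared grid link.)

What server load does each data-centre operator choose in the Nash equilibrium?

6.25

Nimbus's payoff is (50 − 2x_C)x_N − 3x_N².
∂π/∂x_N = 50 − 2x_C − 6x_N = 0, so x_N = 25/3 − (1/3)x_C.
The game is symmetric, so in equilibrium x_C = x_N: the reaction function gives (4/3)x_N = 25/3, hence x_N = 6.25.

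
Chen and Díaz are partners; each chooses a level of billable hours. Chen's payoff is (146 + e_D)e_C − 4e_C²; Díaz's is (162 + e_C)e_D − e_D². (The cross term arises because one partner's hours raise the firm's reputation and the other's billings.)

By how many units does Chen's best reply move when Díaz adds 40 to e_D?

Expanding Chen's payoff: 146e_C + e_De_C − 4e_C².
∂π/∂e_C = 146 + e_D − 8e_C = 0, so e_C = 18.25 + 0.125e_D.
The reaction-function slope is 0.125, so a 40-unit rise in e_D moves e_C by 0.125 × 40 = 5. Chen's best response rises — the actions are strategic complements.

5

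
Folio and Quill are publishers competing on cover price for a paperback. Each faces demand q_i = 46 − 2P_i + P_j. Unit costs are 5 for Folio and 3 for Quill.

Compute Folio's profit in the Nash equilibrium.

Folio's profit: π = (P_{Folio} − 5)(46 − 2P_{Folio} + P_{Quill}).
∂π/∂P_{Folio} = 56 − 4P_{Folio} + P_{Quill} = 0 ⇒ P_{Folio} = 14 + 0.25P_{Quill}.
Similarly P_{Quill} = 13 + 0.25P_{Folio}.
Plugging P_{Quill} into Folio's best response: P_{Folio} = 14 + 0.25(13 + 0.25P_{Folio}) ⇒ 0.9375P_{Folio} = 17.25, so P_{Folio} = 18.4.
Then P_{Quill} = 13 + 0.25·18.4 = 17.6.
q_{Folio} = 46 − 2·18.4 + 17.6 = 26.8.
Profit = (18.4 − 5)·26.8 = 359.12.

359.12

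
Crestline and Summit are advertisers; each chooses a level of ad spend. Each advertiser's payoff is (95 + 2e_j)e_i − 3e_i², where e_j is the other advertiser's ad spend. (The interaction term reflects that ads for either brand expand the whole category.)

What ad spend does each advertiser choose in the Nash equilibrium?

Crestline's payoff is (95 + 2e_S)e_C − 3e_C².
∂π/∂e_C = 95 + 2e_S − 6e_C = 0, so e_C = 95/6 + (1/3)e_S.
Setting e_C = e_S in the reaction function: e_C = 95/6 + (1/3)e_C, so e_C = (95/6) / (2/3) = 23.75.

23.75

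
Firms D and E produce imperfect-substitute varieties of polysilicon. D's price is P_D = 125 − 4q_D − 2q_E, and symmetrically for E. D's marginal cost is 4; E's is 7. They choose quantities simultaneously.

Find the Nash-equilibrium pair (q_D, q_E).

12.2, 11.7

Firm D's profit: π = q_D(125 − 4q_D − 2q_E) − 4q_D.
∂π/∂q_D = 121 − 8q_D − 2q_E = 0 ⇒ q_D = 15.125 − 0.25q_E.
Similarly q_E = 14.75 − 0.25q_D.
Plugging q_E into D's best response: q_D = 15.125 − 0.25(14.75 − 0.25q_D) ⇒ 0.9375q_D = 11.4375, so q_D = 12.2.
Then q_E = 14.75 − 0.25·12.2 = 11.7.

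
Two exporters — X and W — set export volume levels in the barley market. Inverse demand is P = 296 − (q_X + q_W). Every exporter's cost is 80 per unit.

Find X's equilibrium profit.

Exporter X's profit: π = q_X(296 − (q_X + q_W)) − 80q_X.
∂π/∂q_X = 216 − 2q_X − q_W = 0, so q_X = 108 − 0.5q_W.
Setting q_X = q_W in the reaction function: q_X = 108 − 0.5q_X, so q_X = 108 / 1.5 = 72.
Price P = 296 − 144 = 152.
X's profit: (152 − 80)·72 = 5184.

5184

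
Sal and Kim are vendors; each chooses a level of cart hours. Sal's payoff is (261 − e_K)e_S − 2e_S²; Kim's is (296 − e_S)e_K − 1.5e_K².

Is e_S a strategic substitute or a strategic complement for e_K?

Expanding Sal's payoff: 261e_S − e_Ke_S − 2e_S².
∂π/∂e_S = 261 − e_K − 4e_S = 0, so e_S = 65.25 − 0.25e_K.
The best-response slope de_S/de_K = −0.25 < 0: the reaction function is downward-sloping, so the choices are strategic substitutes.

strategic substitutes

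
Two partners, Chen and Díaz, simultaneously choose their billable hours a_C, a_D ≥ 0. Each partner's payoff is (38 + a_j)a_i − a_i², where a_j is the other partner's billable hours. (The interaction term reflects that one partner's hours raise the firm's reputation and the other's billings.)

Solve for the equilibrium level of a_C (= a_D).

Chen's payoff is (38 + a_D)a_C − a_C².
∂π/∂a_C = 38 + a_D − 2a_C = 0, so a_C = 19 + 0.5a_D.
Setting a_C = a_D in the reaction function: a_C = 19 + 0.5a_C, so a_C = 19 / 0.5 = 38.

38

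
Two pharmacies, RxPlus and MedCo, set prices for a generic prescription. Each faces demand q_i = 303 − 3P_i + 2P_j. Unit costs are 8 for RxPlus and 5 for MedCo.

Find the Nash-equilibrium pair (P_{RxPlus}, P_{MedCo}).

81.1875, 80.0625

RxPlus's profit: π = (P_{RxPlus} − 8)(303 − 3P_{RxPlus} + 2P_{MedCo}).
∂π/∂P_{RxPlus} = 327 − 6P_{RxPlus} + 2P_{MedCo} = 0 ⇒ P_{RxPlus} = 54.5 + (1/3)P_{MedCo}.
Similarly P_{MedCo} = 53 + (1/3)P_{RxPlus}.
Plugging P_{MedCo} into RxPlus's best response: P_{RxPlus} = 54.5 + (1/3)(53 + (1/3)P_{RxPlus}) ⇒ (8/9)P_{RxPlus} = 433/6, so P_{RxPlus} = 81.1875.
Then P_{MedCo} = 53 + (1/3)·81.1875 = 80.0625.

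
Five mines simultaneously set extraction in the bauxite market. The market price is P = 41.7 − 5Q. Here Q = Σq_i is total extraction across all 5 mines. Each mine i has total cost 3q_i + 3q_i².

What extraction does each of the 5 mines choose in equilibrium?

A representative mine's profit is π_i = q_i(41.7 − 5Q) − 3q_i − 3q_i², with Q = q_i + Σ_{j≠i} q_j.
First-order condition: 38.7 − 16q_i − 5Σ_{j≠i} q_j = 0.
Imposing symmetry (q_j = q for all j) turns Σ_{j≠i} q_j into 4q, so 38.7 = 36q and q = 1.075.

1.075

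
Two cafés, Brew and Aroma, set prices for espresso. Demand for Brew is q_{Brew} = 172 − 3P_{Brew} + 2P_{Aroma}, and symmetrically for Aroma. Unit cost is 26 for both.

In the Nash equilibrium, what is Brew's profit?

Brew's profit: π = (P_{Brew} − 26)(172 − 3P_{Brew} + 2P_{Aroma}).
∂π/∂P_{Brew} = 250 − 6P_{Brew} + 2P_{Aroma} = 0 ⇒ P_{Brew} = 125/3 + (1/3)P_{Aroma}.
Setting P_{Brew} = P_{Aroma} in the reaction function: P_{Brew} = 125/3 + (1/3)P_{Brew}, so P_{Brew} = (125/3) / (2/3) = 62.5.
q_{Brew} = 172 − 3·62.5 + 2·62.5 = 109.5.
Profit = (62.5 − 26)·109.5 = 3996.75.

3996.75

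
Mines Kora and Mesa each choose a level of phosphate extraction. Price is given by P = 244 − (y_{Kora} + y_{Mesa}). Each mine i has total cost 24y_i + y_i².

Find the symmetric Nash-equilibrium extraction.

Mine Kora's profit: π = y_{Kora}(244 − (y_{Kora} + y_{Mesa})) − 24y_{Kora} − y_{Kora}².
∂π/∂y_{Kora} = 220 − 4y_{Kora} − y_{Mesa} = 0, so y_{Kora} = 55 − 0.25y_{Mesa}.
Setting y_{Kora} = y_{Mesa} in the reaction function: y_{Kora} = 55 − 0.25y_{Kora}, so y_{Kora} = 55 / 1.25 = 44.

44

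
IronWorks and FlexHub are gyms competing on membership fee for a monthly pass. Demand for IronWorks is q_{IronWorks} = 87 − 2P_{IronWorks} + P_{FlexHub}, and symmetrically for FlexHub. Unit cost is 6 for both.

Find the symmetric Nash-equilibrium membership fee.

33

IronWorks's profit: π = (P_{IronWorks} − 6)(87 − 2P_{IronWorks} + P_{FlexHub}).
∂π/∂P_{IronWorks} = 99 − 4P_{IronWorks} + P_{FlexHub} = 0 ⇒ P_{IronWorks} = 24.75 + 0.25P_{FlexHub}.
Setting P_{IronWorks} = P_{FlexHub} in the reaction function: P_{IronWorks} = 24.75 + 0.25P_{IronWorks}, so P_{IronWorks} = 24.75 / 0.75 = 33.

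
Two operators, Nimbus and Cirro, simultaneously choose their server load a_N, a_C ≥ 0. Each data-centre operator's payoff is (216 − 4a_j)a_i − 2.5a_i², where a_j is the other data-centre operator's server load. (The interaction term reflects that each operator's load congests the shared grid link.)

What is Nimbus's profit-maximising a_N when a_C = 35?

Nimbus's payoff is (216 − 4a_C)a_N − 2.5a_N².
∂π/∂a_N = 216 − 4a_C − 5a_N = 0, so a_N = 43.2 − 0.8a_C.
At a_C = 35: a_N = 43.2 − 0.8·35 = 15.2.

15.2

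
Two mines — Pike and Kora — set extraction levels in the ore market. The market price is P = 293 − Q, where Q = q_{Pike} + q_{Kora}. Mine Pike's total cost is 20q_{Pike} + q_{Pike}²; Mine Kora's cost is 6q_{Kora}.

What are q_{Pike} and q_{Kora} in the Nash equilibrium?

Mine Pike's profit: π = q_{Pike}(293 − (q_{Pike} + q_{Kora})) − 20q_{Pike} − q_{Pike}².
∂π/∂q_{Pike} = 273 − 4q_{Pike} − q_{Kora} = 0, so q_{Pike} = 68.25 − 0.25q_{Kora}.
For Kora: ∂π/∂q_{Kora} = 287 − 2q_{Kora} − q_{Pike} = 0 ⇒ q_{Kora} = 143.5 − 0.5q_{Pike}.
Solving the two reaction functions simultaneously: (1 − (−0.25)(−0.5))q_{Pike} = 68.25 − 0.25·143.5, so 0.875q_{Pike} = 32.375 and q_{Pike} = 37.
Then q_{Kora} = 143.5 − 0.5·37 = 125.

37, 125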